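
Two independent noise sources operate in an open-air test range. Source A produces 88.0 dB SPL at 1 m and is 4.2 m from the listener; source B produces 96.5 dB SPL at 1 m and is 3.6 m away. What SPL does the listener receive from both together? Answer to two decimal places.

85.80 dB SPL

At the listener: L_A = 88.0 − 20·log₁₀(4.2) = 75.535 dB; L_B = 96.5 − 20·log₁₀(3.6) = 85.374 dB.
Combined: 10·log₁₀(10^(75.535/10)+10^(85.374/10)) = 85.80 dB SPL.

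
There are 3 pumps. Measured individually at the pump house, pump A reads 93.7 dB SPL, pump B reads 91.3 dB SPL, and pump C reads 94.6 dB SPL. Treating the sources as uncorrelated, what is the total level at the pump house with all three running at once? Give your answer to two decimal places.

98.18 dB SPL

Add the sources as powers (linear), then convert back to dB:
L_total = 10·log₁₀(10^(93.7/10) + 10^(91.3/10) + 10^(94.6/10)) = 10·log₁₀(6577000000) = 98.18 dB SPL.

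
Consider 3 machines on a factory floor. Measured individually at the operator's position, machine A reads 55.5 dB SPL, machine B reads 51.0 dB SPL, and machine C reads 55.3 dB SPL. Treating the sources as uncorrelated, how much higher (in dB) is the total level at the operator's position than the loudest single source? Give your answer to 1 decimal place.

Incoherent sources sum as intensities:
L_total = 10·log₁₀(10^(55.5/10) + 10^(51.0/10) + 10^(55.3/10)) = 59.14 dB SPL.
Excess over the loudest (55.5 dB): 59.14 − 55.5 = 3.6 dB.

3.6 dB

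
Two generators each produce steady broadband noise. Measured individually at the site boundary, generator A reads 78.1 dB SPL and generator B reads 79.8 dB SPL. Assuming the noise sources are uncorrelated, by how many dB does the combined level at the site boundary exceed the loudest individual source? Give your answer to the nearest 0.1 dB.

2.2 dB

Uncorrelated sources add in intensity (power), not in dB.
L_total = 10·log₁₀(10^(78.1/10) + 10^(79.8/10)) = 82.04 dB SPL.
Excess over the loudest (79.8 dB): 82.04 − 79.8 = 2.2 dB.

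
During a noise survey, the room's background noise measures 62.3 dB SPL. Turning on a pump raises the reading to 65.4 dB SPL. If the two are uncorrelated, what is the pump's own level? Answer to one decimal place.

62.5 dB SPL

Background correction is a power subtraction:
L_src = 10·log₁₀(10^(65.4/10) − 10^(62.3/10)) = 10·log₁₀(1769000) = 62.5 dB SPL.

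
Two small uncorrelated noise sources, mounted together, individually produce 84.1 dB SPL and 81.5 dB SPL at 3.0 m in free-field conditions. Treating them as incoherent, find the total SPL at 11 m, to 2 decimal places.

74.72 dB SPL

Combined at 3.0 m: 10·log₁₀(10^(84.1/10)+10^(81.5/10)) = 86.002 dB SPL.
Then apply −20·log₁₀(11/3.0) = -11.285 dB → 74.72 dB SPL.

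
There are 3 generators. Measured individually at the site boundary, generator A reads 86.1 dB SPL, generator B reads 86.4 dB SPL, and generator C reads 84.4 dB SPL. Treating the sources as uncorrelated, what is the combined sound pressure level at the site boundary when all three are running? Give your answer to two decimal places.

90.49 dB SPL

Uncorrelated sources add in intensity (power), not in dB.
L_total = 10·log₁₀(10^(86.1/10) + 10^(86.4/10) + 10^(84.4/10)) = 10·log₁₀(1119000000) = 90.49 dB SPL.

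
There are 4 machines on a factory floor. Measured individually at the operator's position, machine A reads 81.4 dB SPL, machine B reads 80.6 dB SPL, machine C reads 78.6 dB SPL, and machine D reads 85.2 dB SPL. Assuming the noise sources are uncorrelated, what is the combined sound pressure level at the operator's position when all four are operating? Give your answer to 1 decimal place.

88.2 dB SPL

Incoherent sources sum as intensities:
L_total = 10·log₁₀(10^(81.4/10) + 10^(80.6/10) + 10^(78.6/10) + 10^(85.2/10)) = 10·log₁₀(656400000) = 88.2 dB SPL.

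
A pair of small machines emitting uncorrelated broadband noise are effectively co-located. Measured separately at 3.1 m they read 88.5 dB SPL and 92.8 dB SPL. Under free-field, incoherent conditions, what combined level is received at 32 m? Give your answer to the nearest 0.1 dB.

Combined at 3.1 m: 10·log₁₀(10^(88.5/10)+10^(92.8/10)) = 94.17 dB SPL.
Then apply −20·log₁₀(32/3.1) = -20.28 dB → 73.9 dB SPL.

73.9 dB SPL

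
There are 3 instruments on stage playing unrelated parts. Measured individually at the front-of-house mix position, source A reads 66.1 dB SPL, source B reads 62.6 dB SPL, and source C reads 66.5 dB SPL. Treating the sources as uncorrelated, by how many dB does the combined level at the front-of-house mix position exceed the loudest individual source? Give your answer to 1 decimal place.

Incoherent sources sum as intensities:
L_total = 10·log₁₀(10^(66.1/10) + 10^(62.6/10) + 10^(66.5/10)) = 70.15 dB SPL.
Excess over the loudest (66.5 dB): 70.15 − 66.5 = 3.7 dB.

3.7 dB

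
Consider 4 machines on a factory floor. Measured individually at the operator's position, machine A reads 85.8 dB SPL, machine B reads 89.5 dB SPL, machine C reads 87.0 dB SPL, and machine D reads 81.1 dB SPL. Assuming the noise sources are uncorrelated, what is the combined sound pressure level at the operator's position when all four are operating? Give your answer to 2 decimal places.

92.79 dB SPL

Incoherent sources sum as intensities:
L_total = 10·log₁₀(10^(85.8/10) + 10^(89.5/10) + 10^(87.0/10) + 10^(81.1/10)) = 10·log₁₀(1901000000) = 92.79 dB SPL.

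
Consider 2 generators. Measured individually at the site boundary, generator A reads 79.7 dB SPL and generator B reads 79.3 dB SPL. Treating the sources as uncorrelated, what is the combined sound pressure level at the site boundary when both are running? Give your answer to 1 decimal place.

Incoherent sources sum as intensities:
L_total = 10·log₁₀(10^(79.7/10) + 10^(79.3/10)) = 10·log₁₀(178400000) = 82.5 dB SPL.

82.5 dB SPL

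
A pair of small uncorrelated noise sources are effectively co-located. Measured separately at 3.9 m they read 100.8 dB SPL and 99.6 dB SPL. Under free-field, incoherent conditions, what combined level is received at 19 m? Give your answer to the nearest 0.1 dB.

Combined at 3.9 m: 10·log₁₀(10^(100.8/10)+10^(99.6/10)) = 103.25 dB SPL.
Then apply −20·log₁₀(19/3.9) = -13.75 dB → 89.5 dB SPL.

89.5 dB SPL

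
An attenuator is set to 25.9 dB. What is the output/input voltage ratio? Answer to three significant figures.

Voltage ratio = 10^(dB/20).
10^(-25.9/20) = 10^(-1.295) = 0.0507.

0.0507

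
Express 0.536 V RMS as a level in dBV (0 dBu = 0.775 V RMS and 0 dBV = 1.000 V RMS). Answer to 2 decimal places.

-5.42 dBV

dBV = 20·log₁₀(V / 1.000 V).
20·log₁₀(0.536/1.000) = -5.42 dBV.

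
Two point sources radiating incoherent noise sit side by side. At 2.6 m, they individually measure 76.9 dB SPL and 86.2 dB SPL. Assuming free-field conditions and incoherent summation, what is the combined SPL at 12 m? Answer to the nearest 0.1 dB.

73.4 dB SPL

Combined at 2.6 m: 10·log₁₀(10^(76.9/10)+10^(86.2/10)) = 86.68 dB SPL.
Then apply −20·log₁₀(12/2.6) = -13.28 dB → 73.4 dB SPL.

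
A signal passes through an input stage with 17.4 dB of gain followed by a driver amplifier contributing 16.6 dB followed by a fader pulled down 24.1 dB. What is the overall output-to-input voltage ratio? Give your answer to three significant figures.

3.13

Net gain = 17.4 + 16.6 + (−24.1) = 9.9 dB.
Voltage ratio = 10^(9.9/20) = 3.13.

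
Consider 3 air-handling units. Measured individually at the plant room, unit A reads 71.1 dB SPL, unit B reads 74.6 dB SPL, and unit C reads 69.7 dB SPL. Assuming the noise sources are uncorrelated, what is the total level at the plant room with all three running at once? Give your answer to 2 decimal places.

Incoherent sources sum as intensities:
L_total = 10·log₁₀(10^(71.1/10) + 10^(74.6/10) + 10^(69.7/10)) = 10·log₁₀(51060000) = 77.08 dB SPL.

77.08 dB SPL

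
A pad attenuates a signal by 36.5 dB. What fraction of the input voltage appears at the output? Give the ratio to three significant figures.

Voltage ratio = 10^(dB/20).
10^(-36.5/20) = 10^(-1.825) = 0.0150.

0.0150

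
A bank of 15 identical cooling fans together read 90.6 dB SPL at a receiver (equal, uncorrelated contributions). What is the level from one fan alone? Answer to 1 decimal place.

78.8 dB SPL

15 equal incoherent sources add 10·log₁₀(15) = 11.76 dB over one source.
L_one = 90.6 − 11.76 = 78.8 dB SPL.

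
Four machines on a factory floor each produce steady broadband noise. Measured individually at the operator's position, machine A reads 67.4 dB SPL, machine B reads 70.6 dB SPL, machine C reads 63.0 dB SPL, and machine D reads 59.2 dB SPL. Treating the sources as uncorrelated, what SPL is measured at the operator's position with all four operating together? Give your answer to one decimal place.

Uncorrelated sources add in intensity (power), not in dB.
L_total = 10·log₁₀(10^(67.4/10) + 10^(70.6/10) + 10^(63.0/10) + 10^(59.2/10)) = 10·log₁₀(19800000) = 73.0 dB SPL.

73.0 dB SPL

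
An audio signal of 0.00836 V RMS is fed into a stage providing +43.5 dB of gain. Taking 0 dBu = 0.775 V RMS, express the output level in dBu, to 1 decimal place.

+4.2 dBu

Input level: 20·log₁₀(0.00836/0.775) = -39.34 dBu.
Output: -39.34 + 43.5 = +4.2 dBu.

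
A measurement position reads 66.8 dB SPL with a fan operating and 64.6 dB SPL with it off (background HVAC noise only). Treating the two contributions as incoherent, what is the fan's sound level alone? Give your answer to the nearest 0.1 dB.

Subtract intensities: L_src = 10·log₁₀(10^(L_total/10) − 10^(L_bg/10)).
L_src = 10·log₁₀(10^(66.8/10) − 10^(64.6/10)) = 10·log₁₀(1902000) = 62.8 dB SPL.

62.8 dB SPL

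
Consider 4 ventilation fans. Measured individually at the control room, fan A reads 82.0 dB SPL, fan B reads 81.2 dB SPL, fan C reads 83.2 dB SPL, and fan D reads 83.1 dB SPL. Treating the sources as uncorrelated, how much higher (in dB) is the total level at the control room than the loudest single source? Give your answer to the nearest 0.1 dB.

Add the sources as powers (linear), then convert back to dB:
L_total = 10·log₁₀(10^(82.0/10) + 10^(81.2/10) + 10^(83.2/10) + 10^(83.1/10)) = 88.47 dB SPL.
Excess over the loudest (83.2 dB): 88.47 − 83.2 = 5.3 dB.

5.3 dB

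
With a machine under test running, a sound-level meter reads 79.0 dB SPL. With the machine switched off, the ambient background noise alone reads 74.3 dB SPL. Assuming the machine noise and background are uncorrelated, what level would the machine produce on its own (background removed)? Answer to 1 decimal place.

Remove the background by subtracting linear intensities:
L_src = 10·log₁₀(10^(79.0/10) − 10^(74.3/10)) = 10·log₁₀(52520000) = 77.2 dB SPL.

77.2 dB SPL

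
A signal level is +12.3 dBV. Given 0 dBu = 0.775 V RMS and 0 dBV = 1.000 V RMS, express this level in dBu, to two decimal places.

The offset between the scales is 20·log₁₀(0.775/1.000) = −2.214 dB.
So dBu = +12.3 + 2.214 = +14.51 dBu.

+14.51 dBu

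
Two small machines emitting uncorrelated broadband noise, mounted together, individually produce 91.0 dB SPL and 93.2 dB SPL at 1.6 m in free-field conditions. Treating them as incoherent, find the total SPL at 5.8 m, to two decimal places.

Combined at 1.6 m: 10·log₁₀(10^(91.0/10)+10^(93.2/10)) = 95.248 dB SPL.
Then apply −20·log₁₀(5.8/1.6) = -11.186 dB → 84.06 dB SPL.

84.06 dB SPL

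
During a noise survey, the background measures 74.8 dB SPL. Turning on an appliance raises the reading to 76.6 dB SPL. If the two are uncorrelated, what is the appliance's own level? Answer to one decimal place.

Background correction is a power subtraction:
L_src = 10·log₁₀(10^(76.6/10) − 10^(74.8/10)) = 10·log₁₀(15510000) = 71.9 dB SPL.

71.9 dB SPL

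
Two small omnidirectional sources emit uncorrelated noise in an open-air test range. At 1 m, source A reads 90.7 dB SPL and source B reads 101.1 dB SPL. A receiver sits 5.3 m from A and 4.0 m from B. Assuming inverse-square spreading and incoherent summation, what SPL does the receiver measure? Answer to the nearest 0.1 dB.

89.3 dB SPL

At the listener: L_A = 90.7 − 20·log₁₀(5.3) = 76.21 dB; L_B = 101.1 − 20·log₁₀(4.0) = 89.06 dB.
Combined: 10·log₁₀(10^(76.21/10)+10^(89.06/10)) = 89.3 dB SPL.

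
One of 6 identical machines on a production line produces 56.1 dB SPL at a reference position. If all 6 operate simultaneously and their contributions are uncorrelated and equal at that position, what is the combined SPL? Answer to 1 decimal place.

6 equal incoherent sources raise the level by 10·log₁₀(6) = 7.78 dB.
L_total = 56.1 + 7.78 = 63.9 dB SPL.

63.9 dB SPL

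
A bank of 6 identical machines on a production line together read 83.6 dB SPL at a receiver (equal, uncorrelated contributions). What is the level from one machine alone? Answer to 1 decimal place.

6 equal incoherent sources add 10·log₁₀(6) = 7.78 dB over one source.
L_one = 83.6 − 7.78 = 75.8 dB SPL.

75.8 dB SPL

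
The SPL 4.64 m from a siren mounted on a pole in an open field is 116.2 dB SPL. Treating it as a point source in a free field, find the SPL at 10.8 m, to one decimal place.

Free-field point source: level drops by 20·log₁₀ of the distance ratio.
ΔL = −20·log₁₀(10.8/4.64) = -7.34 dB, so L₂ = 116.2 + (-7.34) = 108.9 dB SPL.

108.9 dB SPL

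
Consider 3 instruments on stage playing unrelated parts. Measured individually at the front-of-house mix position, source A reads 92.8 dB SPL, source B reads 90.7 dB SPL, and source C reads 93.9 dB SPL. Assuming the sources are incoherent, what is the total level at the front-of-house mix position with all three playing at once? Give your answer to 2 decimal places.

97.43 dB SPL

Incoherent sources sum as intensities:
L_total = 10·log₁₀(10^(92.8/10) + 10^(90.7/10) + 10^(93.9/10)) = 10·log₁₀(5535000000) = 97.43 dB SPL.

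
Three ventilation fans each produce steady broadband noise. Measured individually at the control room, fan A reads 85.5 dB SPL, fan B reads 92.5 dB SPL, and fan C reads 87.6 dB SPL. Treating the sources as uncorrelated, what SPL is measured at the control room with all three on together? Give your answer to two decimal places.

Uncorrelated sources add in intensity (power), not in dB.
L_total = 10·log₁₀(10^(85.5/10) + 10^(92.5/10) + 10^(87.6/10)) = 10·log₁₀(2709000000) = 94.33 dB SPL.

94.33 dB SPL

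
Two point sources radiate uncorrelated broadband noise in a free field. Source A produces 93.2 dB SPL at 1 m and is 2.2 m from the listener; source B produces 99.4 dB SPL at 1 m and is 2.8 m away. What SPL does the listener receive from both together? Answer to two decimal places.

At the listener: L_A = 93.2 − 20·log₁₀(2.2) = 86.352 dB; L_B = 99.4 − 20·log₁₀(2.8) = 90.457 dB.
Combined: 10·log₁₀(10^(86.352/10)+10^(90.457/10)) = 91.88 dB SPL.

91.88 dB SPL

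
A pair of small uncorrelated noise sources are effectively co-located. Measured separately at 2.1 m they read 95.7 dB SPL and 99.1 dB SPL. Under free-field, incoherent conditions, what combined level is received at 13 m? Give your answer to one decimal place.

Combined at 2.1 m: 10·log₁₀(10^(95.7/10)+10^(99.1/10)) = 100.73 dB SPL.
Then apply −20·log₁₀(13/2.1) = -15.83 dB → 84.9 dB SPL.

84.9 dB SPL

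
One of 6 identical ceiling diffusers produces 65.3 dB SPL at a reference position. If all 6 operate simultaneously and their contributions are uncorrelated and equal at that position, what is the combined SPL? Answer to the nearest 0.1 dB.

73.1 dB SPL

6 equal incoherent sources raise the level by 10·log₁₀(6) = 7.78 dB.
L_total = 65.3 + 7.78 = 73.1 dB SPL.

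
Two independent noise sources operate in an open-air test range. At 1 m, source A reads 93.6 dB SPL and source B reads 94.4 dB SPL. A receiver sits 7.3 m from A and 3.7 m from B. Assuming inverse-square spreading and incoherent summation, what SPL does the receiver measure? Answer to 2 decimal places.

83.88 dB SPL

At the listener: L_A = 93.6 − 20·log₁₀(7.3) = 76.334 dB; L_B = 94.4 − 20·log₁₀(3.7) = 83.036 dB.
Combined: 10·log₁₀(10^(76.334/10)+10^(83.036/10)) = 83.88 dB SPL.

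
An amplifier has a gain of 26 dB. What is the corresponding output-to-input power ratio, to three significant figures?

398

Power ratio = 10^(dB/10).
10^(26/10) = 10^(2.600) = 398.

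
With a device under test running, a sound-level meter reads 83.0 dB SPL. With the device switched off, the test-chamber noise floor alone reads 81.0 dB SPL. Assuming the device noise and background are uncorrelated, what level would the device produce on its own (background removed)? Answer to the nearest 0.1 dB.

78.7 dB SPL

Remove the background by subtracting linear intensities:
L_src = 10·log₁₀(10^(83.0/10) − 10^(81.0/10)) = 10·log₁₀(73630000) = 78.7 dB SPL.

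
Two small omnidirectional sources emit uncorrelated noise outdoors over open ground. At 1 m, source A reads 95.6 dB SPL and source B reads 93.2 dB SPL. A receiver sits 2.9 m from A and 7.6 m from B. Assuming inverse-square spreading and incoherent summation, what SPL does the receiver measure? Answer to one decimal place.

At the listener: L_A = 95.6 − 20·log₁₀(2.9) = 86.35 dB; L_B = 93.2 − 20·log₁₀(7.6) = 75.58 dB.
Combined: 10·log₁₀(10^(86.35/10)+10^(75.58/10)) = 86.7 dB SPL.

86.7 dB SPL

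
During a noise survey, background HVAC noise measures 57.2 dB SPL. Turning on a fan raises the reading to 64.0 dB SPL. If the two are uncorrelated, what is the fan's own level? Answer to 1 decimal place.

Remove the background by subtracting linear intensities:
L_src = 10·log₁₀(10^(64.0/10) − 10^(57.2/10)) = 10·log₁₀(1987000) = 63.0 dB SPL.

63.0 dB SPL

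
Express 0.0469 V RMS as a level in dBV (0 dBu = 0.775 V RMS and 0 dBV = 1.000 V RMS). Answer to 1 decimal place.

-26.6 dBV

dBV = 20·log₁₀(V / 1.000 V).
20·log₁₀(0.0469/1.000) = -26.6 dBV.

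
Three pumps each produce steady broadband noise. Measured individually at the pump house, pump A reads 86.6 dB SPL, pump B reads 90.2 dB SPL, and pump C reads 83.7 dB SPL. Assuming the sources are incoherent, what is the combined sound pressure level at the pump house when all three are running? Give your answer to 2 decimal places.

Uncorrelated sources add in intensity (power), not in dB.
L_total = 10·log₁₀(10^(86.6/10) + 10^(90.2/10) + 10^(83.7/10)) = 10·log₁₀(1739000000) = 92.40 dB SPL.

92.40 dB SPL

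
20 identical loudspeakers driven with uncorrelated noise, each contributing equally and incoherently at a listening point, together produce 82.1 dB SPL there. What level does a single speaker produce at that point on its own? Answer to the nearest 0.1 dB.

20 equal incoherent sources add 10·log₁₀(20) = 13.01 dB over one source.
L_one = 82.1 − 13.01 = 69.1 dB SPL.

69.1 dB SPL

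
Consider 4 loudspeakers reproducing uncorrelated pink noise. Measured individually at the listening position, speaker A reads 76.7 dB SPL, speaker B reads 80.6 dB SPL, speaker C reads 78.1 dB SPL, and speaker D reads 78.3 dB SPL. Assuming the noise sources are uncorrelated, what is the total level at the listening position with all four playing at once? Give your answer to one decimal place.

84.7 dB SPL

Uncorrelated sources add in intensity (power), not in dB.
L_total = 10·log₁₀(10^(76.7/10) + 10^(80.6/10) + 10^(78.1/10) + 10^(78.3/10)) = 10·log₁₀(293800000) = 84.7 dB SPL.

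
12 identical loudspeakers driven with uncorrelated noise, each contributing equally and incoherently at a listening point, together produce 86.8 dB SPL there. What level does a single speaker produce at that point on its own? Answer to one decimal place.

12 equal incoherent sources add 10·log₁₀(12) = 10.79 dB over one source.
L_one = 86.8 − 10.79 = 76.0 dB SPL.

76.0 dB SPL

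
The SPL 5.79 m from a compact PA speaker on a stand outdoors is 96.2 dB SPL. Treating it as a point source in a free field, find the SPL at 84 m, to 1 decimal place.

Free-field point source: level drops by 20·log₁₀ of the distance ratio.
ΔL = −20·log₁₀(84/5.79) = -23.23 dB, so L₂ = 96.2 + (-23.23) = 73.0 dB SPL.

73.0 dB SPL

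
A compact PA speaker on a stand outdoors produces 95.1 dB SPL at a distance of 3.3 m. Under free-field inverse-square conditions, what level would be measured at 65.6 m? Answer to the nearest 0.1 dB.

69.1 dB SPL

Inverse-square spreading gives ΔL = −20·log₁₀(d₂/d₁).
ΔL = −20·log₁₀(65.6/3.3) = -25.97 dB, so L₂ = 95.1 + (-25.97) = 69.1 dB SPL.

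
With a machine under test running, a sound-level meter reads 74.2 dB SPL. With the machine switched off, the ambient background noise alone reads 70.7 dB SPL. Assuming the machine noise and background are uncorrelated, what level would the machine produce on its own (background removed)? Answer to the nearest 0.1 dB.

Background correction is a power subtraction:
L_src = 10·log₁₀(10^(74.2/10) − 10^(70.7/10)) = 10·log₁₀(14550000) = 71.6 dB SPL.

71.6 dB SPL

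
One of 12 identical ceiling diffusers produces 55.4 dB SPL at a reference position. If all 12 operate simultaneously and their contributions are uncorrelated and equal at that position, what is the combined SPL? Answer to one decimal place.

12 equal incoherent sources raise the level by 10·log₁₀(12) = 10.79 dB.
L_total = 55.4 + 10.79 = 66.2 dB SPL.

66.2 dB SPL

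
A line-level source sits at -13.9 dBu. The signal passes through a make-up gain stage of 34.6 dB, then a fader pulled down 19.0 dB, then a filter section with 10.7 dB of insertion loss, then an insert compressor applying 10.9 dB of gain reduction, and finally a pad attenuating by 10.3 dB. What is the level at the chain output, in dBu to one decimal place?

Cascaded gains and losses add directly in dB.
-13.9 + 34.6 − 19.0 − 10.7 − 10.9 − 10.3 = -30.2 dBu.

-30.2 dBu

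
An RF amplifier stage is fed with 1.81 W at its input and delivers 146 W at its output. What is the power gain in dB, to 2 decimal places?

19.07 dB

Power is a power quantity, so gain = 10·log₁₀(P_out/P_in).
10·log₁₀(146/1.81) = 10·log₁₀(80.66) = 19.07 dB.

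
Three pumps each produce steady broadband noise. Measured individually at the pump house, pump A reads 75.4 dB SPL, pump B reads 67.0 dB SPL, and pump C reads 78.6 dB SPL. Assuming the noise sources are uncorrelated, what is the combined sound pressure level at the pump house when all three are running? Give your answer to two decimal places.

80.50 dB SPL

Incoherent sources sum as intensities:
L_total = 10·log₁₀(10^(75.4/10) + 10^(67.0/10) + 10^(78.6/10)) = 10·log₁₀(112100000) = 80.50 dB SPL.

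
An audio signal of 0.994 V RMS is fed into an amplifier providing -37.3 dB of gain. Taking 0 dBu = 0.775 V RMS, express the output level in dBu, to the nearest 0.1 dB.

Input level: 20·log₁₀(0.994/0.775) = 2.16 dBu.
Output: 2.16 − 37.3 = -35.1 dBu.

-35.1 dBu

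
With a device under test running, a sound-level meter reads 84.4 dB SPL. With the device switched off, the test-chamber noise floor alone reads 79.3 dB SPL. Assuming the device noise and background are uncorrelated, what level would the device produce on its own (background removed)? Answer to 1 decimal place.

82.8 dB SPL

Remove the background by subtracting linear intensities:
L_src = 10·log₁₀(10^(84.4/10) − 10^(79.3/10)) = 10·log₁₀(190300000) = 82.8 dB SPL.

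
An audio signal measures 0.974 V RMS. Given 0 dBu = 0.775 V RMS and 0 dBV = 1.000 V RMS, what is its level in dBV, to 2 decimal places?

-0.23 dBV

dBV = 20·log₁₀(V / 1.000 V).
20·log₁₀(0.974/1.000) = -0.23 dBV.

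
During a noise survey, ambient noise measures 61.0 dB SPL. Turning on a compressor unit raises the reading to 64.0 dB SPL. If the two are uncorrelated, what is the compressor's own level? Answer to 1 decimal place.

Subtract intensities: L_src = 10·log₁₀(10^(L_total/10) − 10^(L_bg/10)).
L_src = 10·log₁₀(10^(64.0/10) − 10^(61.0/10)) = 10·log₁₀(1253000) = 61.0 dB SPL.

61.0 dB SPL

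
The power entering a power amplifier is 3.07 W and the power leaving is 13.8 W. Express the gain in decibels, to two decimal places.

Power is a power quantity, so gain = 10·log₁₀(P_out/P_in).
10·log₁₀(13.8/3.07) = 10·log₁₀(4.495) = 6.53 dB.

6.53 dB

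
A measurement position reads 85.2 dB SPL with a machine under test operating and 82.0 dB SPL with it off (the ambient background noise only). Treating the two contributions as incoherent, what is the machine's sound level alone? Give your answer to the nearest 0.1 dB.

82.4 dB SPL

Remove the background by subtracting linear intensities:
L_src = 10·log₁₀(10^(85.2/10) − 10^(82.0/10)) = 10·log₁₀(172600000) = 82.4 dB SPL.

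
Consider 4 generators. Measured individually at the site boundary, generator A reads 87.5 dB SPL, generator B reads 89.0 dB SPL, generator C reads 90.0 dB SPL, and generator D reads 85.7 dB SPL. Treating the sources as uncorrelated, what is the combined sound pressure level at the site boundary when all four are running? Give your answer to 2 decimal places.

Uncorrelated sources add in intensity (power), not in dB.
L_total = 10·log₁₀(10^(87.5/10) + 10^(89.0/10) + 10^(90.0/10) + 10^(85.7/10)) = 10·log₁₀(2728000000) = 94.36 dB SPL.

94.36 dB SPL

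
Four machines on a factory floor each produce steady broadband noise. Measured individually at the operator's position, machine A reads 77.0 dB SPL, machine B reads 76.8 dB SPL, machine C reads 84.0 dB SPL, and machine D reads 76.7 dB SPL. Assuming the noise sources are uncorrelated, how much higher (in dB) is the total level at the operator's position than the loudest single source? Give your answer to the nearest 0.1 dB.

2.0 dB

Add the sources as powers (linear), then convert back to dB:
L_total = 10·log₁₀(10^(77.0/10) + 10^(76.8/10) + 10^(84.0/10) + 10^(76.7/10)) = 85.98 dB SPL.
Excess over the loudest (84.0 dB): 85.98 − 84.0 = 2.0 dB.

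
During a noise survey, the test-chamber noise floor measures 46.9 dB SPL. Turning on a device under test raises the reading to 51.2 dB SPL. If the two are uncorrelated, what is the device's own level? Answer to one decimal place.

49.2 dB SPL

Remove the background by subtracting linear intensities:
L_src = 10·log₁₀(10^(51.2/10) − 10^(46.9/10)) = 10·log₁₀(82850) = 49.2 dB SPL.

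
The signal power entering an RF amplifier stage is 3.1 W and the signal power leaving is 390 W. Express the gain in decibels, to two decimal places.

Power is a power quantity, so gain = 10·log₁₀(P_out/P_in).
10·log₁₀(390/3.1) = 10·log₁₀(125.8) = 21.00 dB.

21.00 dB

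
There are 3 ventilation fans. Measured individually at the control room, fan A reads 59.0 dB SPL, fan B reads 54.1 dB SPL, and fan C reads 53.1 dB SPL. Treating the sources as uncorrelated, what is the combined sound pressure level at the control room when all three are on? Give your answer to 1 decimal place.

61.0 dB SPL

Incoherent sources sum as intensities:
L_total = 10·log₁₀(10^(59.0/10) + 10^(54.1/10) + 10^(53.1/10)) = 10·log₁₀(1256000) = 61.0 dB SPL.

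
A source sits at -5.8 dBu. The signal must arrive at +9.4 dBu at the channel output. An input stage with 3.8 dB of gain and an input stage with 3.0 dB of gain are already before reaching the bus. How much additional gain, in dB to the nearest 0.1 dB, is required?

The required make-up gain is the shortfall in the dB sum.
G = +9.4 − (-5.8) − 3.8 − 3.0 = 8.4 dB.

8.4 dB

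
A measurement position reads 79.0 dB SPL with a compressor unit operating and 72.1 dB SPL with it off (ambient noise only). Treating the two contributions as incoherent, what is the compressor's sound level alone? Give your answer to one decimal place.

Background correction is a power subtraction:
L_src = 10·log₁₀(10^(79.0/10) − 10^(72.1/10)) = 10·log₁₀(63210000) = 78.0 dB SPL.

78.0 dB SPL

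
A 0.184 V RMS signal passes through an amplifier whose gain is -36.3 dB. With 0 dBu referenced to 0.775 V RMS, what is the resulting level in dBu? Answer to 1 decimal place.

Input level: 20·log₁₀(0.184/0.775) = -12.49 dBu.
Output: -12.49 − 36.3 = -48.8 dBu.

-48.8 dBu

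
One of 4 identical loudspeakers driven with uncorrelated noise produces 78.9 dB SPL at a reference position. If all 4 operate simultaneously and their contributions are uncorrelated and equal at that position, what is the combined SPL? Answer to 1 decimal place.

84.9 dB SPL

4 equal incoherent sources raise the level by 10·log₁₀(4) = 6.02 dB.
L_total = 78.9 + 6.02 = 84.9 dB SPL.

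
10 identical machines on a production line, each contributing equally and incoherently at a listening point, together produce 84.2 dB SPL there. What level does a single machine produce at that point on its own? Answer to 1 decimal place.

74.2 dB SPL

10 equal incoherent sources add 10·log₁₀(10) = 10.00 dB over one source.
L_one = 84.2 − 10.00 = 74.2 dB SPL.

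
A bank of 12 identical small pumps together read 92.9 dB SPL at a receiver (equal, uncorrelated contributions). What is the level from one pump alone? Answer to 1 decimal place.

82.1 dB SPL

12 equal incoherent sources add 10·log₁₀(12) = 10.79 dB over one source.
L_one = 92.9 − 10.79 = 82.1 dB SPL.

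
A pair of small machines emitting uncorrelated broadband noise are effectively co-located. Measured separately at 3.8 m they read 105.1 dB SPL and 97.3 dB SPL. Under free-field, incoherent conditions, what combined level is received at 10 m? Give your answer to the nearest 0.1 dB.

97.4 dB SPL

Combined at 3.8 m: 10·log₁₀(10^(105.1/10)+10^(97.3/10)) = 105.77 dB SPL.
Then apply −20·log₁₀(10/3.8) = -8.40 dB → 97.4 dB SPL.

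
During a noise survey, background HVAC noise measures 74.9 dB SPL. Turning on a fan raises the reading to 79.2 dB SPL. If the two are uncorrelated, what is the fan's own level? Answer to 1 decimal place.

77.2 dB SPL

Subtract intensities: L_src = 10·log₁₀(10^(L_total/10) − 10^(L_bg/10)).
L_src = 10·log₁₀(10^(79.2/10) − 10^(74.9/10)) = 10·log₁₀(52270000) = 77.2 dB SPL.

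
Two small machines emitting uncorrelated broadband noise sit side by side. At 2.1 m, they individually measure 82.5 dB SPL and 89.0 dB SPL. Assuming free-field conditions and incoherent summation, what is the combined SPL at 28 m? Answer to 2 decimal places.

Combined at 2.1 m: 10·log₁₀(10^(82.5/10)+10^(89.0/10)) = 89.877 dB SPL.
Then apply −20·log₁₀(28/2.1) = -22.499 dB → 67.38 dB SPL.

67.38 dB SPL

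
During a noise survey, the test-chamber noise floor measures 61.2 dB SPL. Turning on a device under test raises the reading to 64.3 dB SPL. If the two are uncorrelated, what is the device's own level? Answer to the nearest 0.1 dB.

Background correction is a power subtraction:
L_src = 10·log₁₀(10^(64.3/10) − 10^(61.2/10)) = 10·log₁₀(1373000) = 61.4 dB SPL.

61.4 dB SPL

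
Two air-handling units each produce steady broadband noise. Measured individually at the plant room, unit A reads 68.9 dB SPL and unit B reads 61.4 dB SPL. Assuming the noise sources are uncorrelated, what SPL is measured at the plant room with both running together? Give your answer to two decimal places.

Add the sources as powers (linear), then convert back to dB:
L_total = 10·log₁₀(10^(68.9/10) + 10^(61.4/10)) = 10·log₁₀(9143000) = 69.61 dB SPL.

69.61 dB SPL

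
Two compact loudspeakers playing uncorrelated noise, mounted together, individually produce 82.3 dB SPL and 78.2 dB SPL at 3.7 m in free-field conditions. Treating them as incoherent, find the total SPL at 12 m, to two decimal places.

Combined at 3.7 m: 10·log₁₀(10^(82.3/10)+10^(78.2/10)) = 83.727 dB SPL.
Then apply −20·log₁₀(12/3.7) = -10.220 dB → 73.51 dB SPL.

73.51 dB SPL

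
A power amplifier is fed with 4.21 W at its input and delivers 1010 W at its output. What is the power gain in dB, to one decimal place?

23.8 dB

For a power ratio, dB = 10·log₁₀(P₂/P₁).
10·log₁₀(1010/4.21) = 10·log₁₀(239.9) = 23.8 dB.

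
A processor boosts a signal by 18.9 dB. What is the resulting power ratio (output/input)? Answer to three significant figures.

77.6

Power ratio = 10^(dB/10).
10^(18.9/10) = 10^(1.890) = 77.6.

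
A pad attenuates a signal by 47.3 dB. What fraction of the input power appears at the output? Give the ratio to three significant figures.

0.0000186

Power ratio = 10^(dB/10).
10^(-47.3/10) = 10^(-4.730) = 0.0000186.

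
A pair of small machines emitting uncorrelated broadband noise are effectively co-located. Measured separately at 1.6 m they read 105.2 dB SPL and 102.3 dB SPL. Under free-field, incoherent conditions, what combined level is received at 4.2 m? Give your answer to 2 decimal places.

Combined at 1.6 m: 10·log₁₀(10^(105.2/10)+10^(102.3/10)) = 106.998 dB SPL.
Then apply −20·log₁₀(4.2/1.6) = -8.383 dB → 98.62 dB SPL.

98.62 dB SPL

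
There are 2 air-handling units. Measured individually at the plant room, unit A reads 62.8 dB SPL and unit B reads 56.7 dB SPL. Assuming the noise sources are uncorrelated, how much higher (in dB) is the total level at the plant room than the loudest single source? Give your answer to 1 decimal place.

1.0 dB

Add the sources as powers (linear), then convert back to dB:
L_total = 10·log₁₀(10^(62.8/10) + 10^(56.7/10)) = 63.75 dB SPL.
Excess over the loudest (62.8 dB): 63.75 − 62.8 = 1.0 dB.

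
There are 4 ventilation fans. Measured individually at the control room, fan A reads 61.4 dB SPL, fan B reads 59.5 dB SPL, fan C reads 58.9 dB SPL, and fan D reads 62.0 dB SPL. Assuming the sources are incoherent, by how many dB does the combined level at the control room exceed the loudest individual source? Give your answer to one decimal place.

4.7 dB

Add the sources as powers (linear), then convert back to dB:
L_total = 10·log₁₀(10^(61.4/10) + 10^(59.5/10) + 10^(58.9/10) + 10^(62.0/10)) = 66.66 dB SPL.
Excess over the loudest (62.0 dB): 66.66 − 62.0 = 4.7 dB.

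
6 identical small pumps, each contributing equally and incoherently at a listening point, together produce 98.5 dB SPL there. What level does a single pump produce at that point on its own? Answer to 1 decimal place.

6 equal incoherent sources add 10·log₁₀(6) = 7.78 dB over one source.
L_one = 98.5 − 7.78 = 90.7 dB SPL.

90.7 dB SPL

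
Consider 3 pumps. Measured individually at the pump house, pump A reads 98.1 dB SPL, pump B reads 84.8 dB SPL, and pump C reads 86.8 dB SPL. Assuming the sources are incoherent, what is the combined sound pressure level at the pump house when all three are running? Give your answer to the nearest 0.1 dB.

Uncorrelated sources add in intensity (power), not in dB.
L_total = 10·log₁₀(10^(98.1/10) + 10^(84.8/10) + 10^(86.8/10)) = 10·log₁₀(7237000000) = 98.6 dB SPL.

98.6 dB SPL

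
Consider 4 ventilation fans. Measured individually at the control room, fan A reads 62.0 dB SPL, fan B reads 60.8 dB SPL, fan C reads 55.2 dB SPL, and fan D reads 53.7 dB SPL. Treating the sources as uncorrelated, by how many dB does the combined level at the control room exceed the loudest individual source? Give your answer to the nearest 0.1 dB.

3.3 dB

Add the sources as powers (linear), then convert back to dB:
L_total = 10·log₁₀(10^(62.0/10) + 10^(60.8/10) + 10^(55.2/10) + 10^(53.7/10)) = 65.25 dB SPL.
Excess over the loudest (62.0 dB): 65.25 − 62.0 = 3.3 dB.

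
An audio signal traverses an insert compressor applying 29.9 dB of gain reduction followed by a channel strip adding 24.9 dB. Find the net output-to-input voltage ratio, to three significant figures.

Net gain = (−29.9) + 24.9 = -5.0 dB.
Voltage ratio = 10^(-5.0/20) = 0.562.

0.562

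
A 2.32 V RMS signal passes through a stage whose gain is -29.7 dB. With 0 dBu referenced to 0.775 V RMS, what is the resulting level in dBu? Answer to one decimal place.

Input level: 20·log₁₀(2.32/0.775) = 9.52 dBu.
Output: 9.52 − 29.7 = -20.2 dBu.

-20.2 dBu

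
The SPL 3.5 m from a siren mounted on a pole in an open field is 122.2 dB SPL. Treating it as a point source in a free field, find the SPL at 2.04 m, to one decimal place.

For a point source in a free field, ΔL = −20·log₁₀(d₂/d₁).
ΔL = −20·log₁₀(2.04/3.5) = 4.69 dB, so L₂ = 122.2 + (4.69) = 126.9 dB SPL.

126.9 dB SPL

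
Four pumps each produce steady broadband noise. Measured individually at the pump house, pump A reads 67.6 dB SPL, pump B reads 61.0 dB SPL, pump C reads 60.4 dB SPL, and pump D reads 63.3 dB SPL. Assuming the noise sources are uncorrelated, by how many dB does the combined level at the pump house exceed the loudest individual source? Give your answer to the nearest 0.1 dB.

Incoherent sources sum as intensities:
L_total = 10·log₁₀(10^(67.6/10) + 10^(61.0/10) + 10^(60.4/10) + 10^(63.3/10)) = 70.11 dB SPL.
Excess over the loudest (67.6 dB): 70.11 − 67.6 = 2.5 dB.

2.5 dB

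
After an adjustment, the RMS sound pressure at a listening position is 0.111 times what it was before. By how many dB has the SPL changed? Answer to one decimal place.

SPL change from a pressure ratio uses the 20·log₁₀ form:
20·log₁₀(0.111) = -19.1 dB.

-19.1 dB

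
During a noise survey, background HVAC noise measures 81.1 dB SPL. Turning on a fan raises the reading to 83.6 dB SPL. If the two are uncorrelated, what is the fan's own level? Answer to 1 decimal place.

Remove the background by subtracting linear intensities:
L_src = 10·log₁₀(10^(83.6/10) − 10^(81.1/10)) = 10·log₁₀(100300000) = 80.0 dB SPL.

80.0 dB SPL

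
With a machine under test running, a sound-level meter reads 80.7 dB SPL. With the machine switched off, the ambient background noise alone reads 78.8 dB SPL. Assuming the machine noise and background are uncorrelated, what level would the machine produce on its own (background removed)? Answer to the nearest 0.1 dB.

Subtract intensities: L_src = 10·log₁₀(10^(L_total/10) − 10^(L_bg/10)).
L_src = 10·log₁₀(10^(80.7/10) − 10^(78.8/10)) = 10·log₁₀(41630000) = 76.2 dB SPL.

76.2 dB SPL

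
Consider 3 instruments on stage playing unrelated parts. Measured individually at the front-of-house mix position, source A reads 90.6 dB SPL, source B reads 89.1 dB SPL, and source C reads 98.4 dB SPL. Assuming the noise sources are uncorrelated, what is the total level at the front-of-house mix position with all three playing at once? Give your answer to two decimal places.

99.48 dB SPL

Incoherent sources sum as intensities:
L_total = 10·log₁₀(10^(90.6/10) + 10^(89.1/10) + 10^(98.4/10)) = 10·log₁₀(8879000000) = 99.48 dB SPL.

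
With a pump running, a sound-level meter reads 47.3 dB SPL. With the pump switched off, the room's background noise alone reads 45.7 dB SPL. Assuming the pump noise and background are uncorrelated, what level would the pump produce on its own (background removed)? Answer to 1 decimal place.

Background correction is a power subtraction:
L_src = 10·log₁₀(10^(47.3/10) − 10^(45.7/10)) = 10·log₁₀(16550) = 42.2 dB SPL.

42.2 dB SPL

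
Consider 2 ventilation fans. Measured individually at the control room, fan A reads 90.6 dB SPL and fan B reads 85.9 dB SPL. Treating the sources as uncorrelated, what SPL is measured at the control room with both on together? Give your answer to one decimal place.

Add the sources as powers (linear), then convert back to dB:
L_total = 10·log₁₀(10^(90.6/10) + 10^(85.9/10)) = 10·log₁₀(1537000000) = 91.9 dB SPL.

91.9 dB SPL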